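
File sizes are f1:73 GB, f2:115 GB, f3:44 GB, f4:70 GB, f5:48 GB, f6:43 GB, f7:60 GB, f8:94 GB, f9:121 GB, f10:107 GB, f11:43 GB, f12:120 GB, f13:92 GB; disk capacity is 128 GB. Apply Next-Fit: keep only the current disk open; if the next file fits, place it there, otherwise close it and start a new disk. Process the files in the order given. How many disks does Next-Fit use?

f1 (73 GB) → disk 1 (remaining 55 GB)
f2 (115 GB) → disk 2 (remaining 13 GB)
f3 (44 GB) → disk 3 (remaining 84 GB)
f4 (70 GB) → disk 3 (remaining 14 GB)
f5 (48 GB) → disk 4 (remaining 80 GB)
f6 (43 GB) → disk 4 (remaining 37 GB)
f7 (60 GB) → disk 5 (remaining 68 GB)
f8 (94 GB) → disk 6 (remaining 34 GB)
f9 (121 GB) → disk 7 (remaining 7 GB)
f10 (107 GB) → disk 8 (remaining 21 GB)
f11 (43 GB) → disk 9 (remaining 85 GB)
f12 (120 GB) → disk 10 (remaining 8 GB)
f13 (92 GB) → disk 11 (remaining 36 GB)

11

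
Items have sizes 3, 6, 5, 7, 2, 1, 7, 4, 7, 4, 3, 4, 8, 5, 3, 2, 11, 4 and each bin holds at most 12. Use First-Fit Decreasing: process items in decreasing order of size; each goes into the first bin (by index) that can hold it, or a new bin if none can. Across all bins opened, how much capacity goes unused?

10

Sorted descending: 11, 8, 7, 7, 7, 6, 5, 5, 4, 4, 4, 4, 3, 3, 3, 2, 2, 1.
bin 1: place 11, 1 left
bin 2: place 8, 4 left
bin 3: place 7, 5 left
bin 4: place 7, 5 left
bin 5: place 7, 5 left
bin 6: place 6, 6 left
bin 3: place 5, 0 left
bin 4: place 5, 0 left
bin 2: place 4, 0 left
bin 5: place 4, 1 left
bin 6: place 4, 2 left
bin 7: place 4, 8 left
bin 7: place 3, 5 left
bin 7: place 3, 2 left
bin 8: place 3, 9 left
bin 6: place 2, 0 left
bin 7: place 2, 0 left
bin 1: place 1, 0 left
8 bins × 12 = 96; used 86; unused 10.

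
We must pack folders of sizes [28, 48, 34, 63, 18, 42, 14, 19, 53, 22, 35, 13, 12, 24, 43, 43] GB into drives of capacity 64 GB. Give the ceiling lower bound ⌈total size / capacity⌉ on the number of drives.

Total size = 28 + 48 + 34 + 63 + 18 + 42 + 14 + 19 + 53 + 22 + 35 + 13 + 12 + 24 + 43 + 43 = 511 GB.
⌈511 / 64⌉ = 8.

8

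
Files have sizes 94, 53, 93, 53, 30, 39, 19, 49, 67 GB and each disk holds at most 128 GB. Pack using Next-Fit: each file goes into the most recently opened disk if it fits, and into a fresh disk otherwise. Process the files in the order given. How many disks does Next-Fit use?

6

94 GB → disk 1 (remaining 34 GB)
53 GB → disk 2 (remaining 75 GB)
93 GB → disk 3 (remaining 35 GB)
53 GB → disk 4 (remaining 75 GB)
30 GB → disk 4 (remaining 45 GB)
39 GB → disk 4 (remaining 6 GB)
19 GB → disk 5 (remaining 109 GB)
49 GB → disk 5 (remaining 60 GB)
67 GB → disk 6 (remaining 61 GB)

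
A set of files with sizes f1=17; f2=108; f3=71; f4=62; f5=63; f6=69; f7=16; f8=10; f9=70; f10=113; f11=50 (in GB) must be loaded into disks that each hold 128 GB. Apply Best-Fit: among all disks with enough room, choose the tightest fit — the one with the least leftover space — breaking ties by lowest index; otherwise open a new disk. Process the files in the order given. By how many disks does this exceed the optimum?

Best-Fit: [17,108] [71,16,10] [62,63] [69] [70,50] [113] → 6 disks.
Total size 649 GB; any packing needs at least ⌈649/128⌉ = 6 disks.
So 6 is already optimal.

0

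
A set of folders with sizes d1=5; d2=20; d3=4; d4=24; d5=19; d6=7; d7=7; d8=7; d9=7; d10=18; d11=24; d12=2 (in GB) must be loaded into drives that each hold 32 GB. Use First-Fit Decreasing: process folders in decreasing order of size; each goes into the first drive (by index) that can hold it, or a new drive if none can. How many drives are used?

Sorted descending: 24, 24, 20, 19, 18, 7, 7, 7, 7, 5, 4, 2.
Put 24 GB in drive 1; 8 GB remain.
Put 24 GB in drive 2; 8 GB remain.
Put 20 GB in drive 3; 12 GB remain.
Put 19 GB in drive 4; 13 GB remain.
Put 18 GB in drive 5; 14 GB remain.
Put 7 GB in drive 1; 1 GB remain.
Put 7 GB in drive 2; 1 GB remain.
Put 7 GB in drive 3; 5 GB remain.
Put 7 GB in drive 4; 6 GB remain.
Put 5 GB in drive 3; 0 GB remain.
Put 4 GB in drive 4; 2 GB remain.
Put 2 GB in drive 4; 0 GB remain.
Final drives: [24,7] [24,7] [20,7,5] [19,7,4,2] [18].

5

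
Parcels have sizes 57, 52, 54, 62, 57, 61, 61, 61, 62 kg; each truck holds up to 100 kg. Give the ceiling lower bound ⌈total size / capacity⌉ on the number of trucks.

6 trucks

Total size = 57 + 52 + 54 + 62 + 57 + 61 + 61 + 61 + 62 = 527 kg.
⌈527 / 100⌉ = 6.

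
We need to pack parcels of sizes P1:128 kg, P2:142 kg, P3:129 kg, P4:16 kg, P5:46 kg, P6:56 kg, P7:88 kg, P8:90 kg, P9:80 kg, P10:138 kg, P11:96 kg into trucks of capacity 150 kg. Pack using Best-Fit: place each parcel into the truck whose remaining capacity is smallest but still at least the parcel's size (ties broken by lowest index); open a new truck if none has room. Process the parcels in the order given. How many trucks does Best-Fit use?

9

P1 (128 kg) → truck 1 (remaining 22 kg)
P2 (142 kg) → truck 2 (remaining 8 kg)
P3 (129 kg) → truck 3 (remaining 21 kg)
P4 (16 kg) → truck 3 (remaining 5 kg)
P5 (46 kg) → truck 4 (remaining 104 kg)
P6 (56 kg) → truck 4 (remaining 48 kg)
P7 (88 kg) → truck 5 (remaining 62 kg)
P8 (90 kg) → truck 6 (remaining 60 kg)
P9 (80 kg) → truck 7 (remaining 70 kg)
P10 (138 kg) → truck 8 (remaining 12 kg)
P11 (96 kg) → truck 9 (remaining 54 kg)
Final trucks: [128] [142] [129,16] [46,56] [88] [90] [80] [138] [96].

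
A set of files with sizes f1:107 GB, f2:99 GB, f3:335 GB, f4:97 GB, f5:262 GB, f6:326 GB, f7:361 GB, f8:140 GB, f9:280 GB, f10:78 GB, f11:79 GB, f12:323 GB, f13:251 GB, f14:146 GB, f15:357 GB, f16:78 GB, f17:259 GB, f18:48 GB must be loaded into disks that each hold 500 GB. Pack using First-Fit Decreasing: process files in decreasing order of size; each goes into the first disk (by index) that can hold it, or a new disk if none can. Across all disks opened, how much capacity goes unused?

874

Sorted descending: 361, 357, 335, 326, 323, 280, 262, 259, 251, 146, 140, 107, 99, 97, 79, 78, 78, 48.
Put 361 GB in disk 1; 139 GB remain.
Put 357 GB in disk 2; 143 GB remain.
Put 335 GB in disk 3; 165 GB remain.
Put 326 GB in disk 4; 174 GB remain.
Put 323 GB in disk 5; 177 GB remain.
Put 280 GB in disk 6; 220 GB remain.
Put 262 GB in disk 7; 238 GB remain.
Put 259 GB in disk 8; 241 GB remain.
Put 251 GB in disk 9; 249 GB remain.
Put 146 GB in disk 3; 19 GB remain.
Put 140 GB in disk 2; 3 GB remain.
Put 107 GB in disk 1; 32 GB remain.
Put 99 GB in disk 4; 75 GB remain.
Put 97 GB in disk 5; 80 GB remain.
Put 79 GB in disk 5; 1 GB remain.
Put 78 GB in disk 6; 142 GB remain.
Put 78 GB in disk 6; 64 GB remain.
Put 48 GB in disk 4; 27 GB remain.
9 disks × 500 GB = 4500 GB; used 3626 GB; unused 874 GB.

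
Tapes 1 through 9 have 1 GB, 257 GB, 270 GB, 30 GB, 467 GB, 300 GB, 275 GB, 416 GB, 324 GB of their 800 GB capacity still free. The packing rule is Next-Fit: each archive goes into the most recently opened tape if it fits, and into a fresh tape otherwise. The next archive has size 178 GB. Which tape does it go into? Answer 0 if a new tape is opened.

Next-Fit only looks at tape 9, which has 324 GB free.
178 GB fits there.

9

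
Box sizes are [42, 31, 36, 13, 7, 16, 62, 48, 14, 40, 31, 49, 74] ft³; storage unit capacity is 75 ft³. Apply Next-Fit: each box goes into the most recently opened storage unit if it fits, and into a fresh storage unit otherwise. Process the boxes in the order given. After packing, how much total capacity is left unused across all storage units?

storage unit 1: place 42 ft³, 33 ft³ left
storage unit 1: place 31 ft³, 2 ft³ left
storage unit 2: place 36 ft³, 39 ft³ left
storage unit 2: place 13 ft³, 26 ft³ left
storage unit 2: place 7 ft³, 19 ft³ left
storage unit 2: place 16 ft³, 3 ft³ left
storage unit 3: place 62 ft³, 13 ft³ left
storage unit 4: place 48 ft³, 27 ft³ left
storage unit 4: place 14 ft³, 13 ft³ left
storage unit 5: place 40 ft³, 35 ft³ left
storage unit 5: place 31 ft³, 4 ft³ left
storage unit 6: place 49 ft³, 26 ft³ left
storage unit 7: place 74 ft³, 1 ft³ left
7 storage units × 75 ft³ = 525 ft³; used 463 ft³; unused 62 ft³.

62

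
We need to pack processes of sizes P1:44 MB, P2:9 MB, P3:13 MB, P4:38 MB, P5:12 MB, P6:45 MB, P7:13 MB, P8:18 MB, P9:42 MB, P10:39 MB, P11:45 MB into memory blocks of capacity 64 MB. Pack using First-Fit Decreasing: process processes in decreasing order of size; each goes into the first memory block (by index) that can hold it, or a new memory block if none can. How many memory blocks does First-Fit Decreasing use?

Sorted descending: 45, 45, 44, 42, 39, 38, 18, 13, 13, 12, 9.
45 MB → memory block 1 (remaining 19 MB)
45 MB → memory block 2 (remaining 19 MB)
44 MB → memory block 3 (remaining 20 MB)
42 MB → memory block 4 (remaining 22 MB)
39 MB → memory block 5 (remaining 25 MB)
38 MB → memory block 6 (remaining 26 MB)
18 MB → memory block 1 (remaining 1 MB)
13 MB → memory block 2 (remaining 6 MB)
13 MB → memory block 3 (remaining 7 MB)
12 MB → memory block 4 (remaining 10 MB)
9 MB → memory block 4 (remaining 1 MB)

6 memory blocks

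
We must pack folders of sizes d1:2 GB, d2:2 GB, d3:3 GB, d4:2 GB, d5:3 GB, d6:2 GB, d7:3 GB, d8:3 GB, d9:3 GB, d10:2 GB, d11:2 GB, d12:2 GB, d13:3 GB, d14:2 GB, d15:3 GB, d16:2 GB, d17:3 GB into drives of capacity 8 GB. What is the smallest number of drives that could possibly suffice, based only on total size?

Total size = 2 + 2 + 3 + 2 + 3 + 2 + 3 + 3 + 3 + 2 + 2 + 2 + 3 + 2 + 3 + 2 + 3 = 42 GB.
⌈42 / 8⌉ = 6.

6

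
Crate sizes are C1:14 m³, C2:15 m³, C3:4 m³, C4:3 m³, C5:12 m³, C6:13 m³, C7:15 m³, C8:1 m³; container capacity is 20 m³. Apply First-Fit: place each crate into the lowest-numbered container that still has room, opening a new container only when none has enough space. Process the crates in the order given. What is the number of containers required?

Put C1 (14 m³) in container 1; 6 m³ remain.
Put C2 (15 m³) in container 2; 5 m³ remain.
Put C3 (4 m³) in container 1; 2 m³ remain.
Put C4 (3 m³) in container 2; 2 m³ remain.
Put C5 (12 m³) in container 3; 8 m³ remain.
Put C6 (13 m³) in container 4; 7 m³ remain.
Put C7 (15 m³) in container 5; 5 m³ remain.
Put C8 (1 m³) in container 1; 1 m³ remain.
Final containers: [14,4,1] [15,3] [12] [13] [15].

5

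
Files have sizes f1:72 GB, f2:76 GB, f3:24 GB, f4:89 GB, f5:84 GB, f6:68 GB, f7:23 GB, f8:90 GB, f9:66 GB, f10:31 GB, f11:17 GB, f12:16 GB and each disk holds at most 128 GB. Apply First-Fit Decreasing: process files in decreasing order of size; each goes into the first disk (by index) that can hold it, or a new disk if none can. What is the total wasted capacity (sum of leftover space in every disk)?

Sorted descending: 90, 89, 84, 76, 72, 68, 66, 31, 24, 23, 17, 16.
disk 1: place 90 GB, 38 GB left
disk 2: place 89 GB, 39 GB left
disk 3: place 84 GB, 44 GB left
disk 4: place 76 GB, 52 GB left
disk 5: place 72 GB, 56 GB left
disk 6: place 68 GB, 60 GB left
disk 7: place 66 GB, 62 GB left
disk 1: place 31 GB, 7 GB left
disk 2: place 24 GB, 15 GB left
disk 3: place 23 GB, 21 GB left
disk 3: place 17 GB, 4 GB left
disk 4: place 16 GB, 36 GB left
7 disks × 128 GB = 896 GB; used 656 GB; unused 240 GB.

240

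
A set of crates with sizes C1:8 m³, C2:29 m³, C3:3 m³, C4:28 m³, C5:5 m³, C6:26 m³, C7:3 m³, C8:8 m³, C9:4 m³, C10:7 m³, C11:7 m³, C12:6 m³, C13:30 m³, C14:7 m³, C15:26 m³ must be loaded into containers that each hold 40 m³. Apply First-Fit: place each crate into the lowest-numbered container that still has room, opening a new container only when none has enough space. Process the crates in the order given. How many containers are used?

6 containers

container 1: place C1 (8 m³), 32 m³ left
container 1: place C2 (29 m³), 3 m³ left
container 1: place C3 (3 m³), 0 m³ left
container 2: place C4 (28 m³), 12 m³ left
container 2: place C5 (5 m³), 7 m³ left
container 3: place C6 (26 m³), 14 m³ left
container 2: place C7 (3 m³), 4 m³ left
container 3: place C8 (8 m³), 6 m³ left
container 2: place C9 (4 m³), 0 m³ left
container 4: place C10 (7 m³), 33 m³ left
container 4: place C11 (7 m³), 26 m³ left
container 3: place C12 (6 m³), 0 m³ left
container 5: place C13 (30 m³), 10 m³ left
container 4: place C14 (7 m³), 19 m³ left
container 6: place C15 (26 m³), 14 m³ left
Final containers: [8,29,3] [28,5,3,4] [26,8,6] [7,7,7] [30] [26].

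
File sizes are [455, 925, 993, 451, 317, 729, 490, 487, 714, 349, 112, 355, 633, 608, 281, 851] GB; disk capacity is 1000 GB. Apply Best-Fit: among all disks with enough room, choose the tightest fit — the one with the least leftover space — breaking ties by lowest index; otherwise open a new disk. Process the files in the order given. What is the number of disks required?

Put 455 GB in disk 1; 545 GB remain.
Put 925 GB in disk 2; 75 GB remain.
Put 993 GB in disk 3; 7 GB remain.
Put 451 GB in disk 1; 94 GB remain.
Put 317 GB in disk 4; 683 GB remain.
Put 729 GB in disk 5; 271 GB remain.
Put 490 GB in disk 4; 193 GB remain.
Put 487 GB in disk 6; 513 GB remain.
Put 714 GB in disk 7; 286 GB remain.
Put 349 GB in disk 6; 164 GB remain.
Put 112 GB in disk 6; 52 GB remain.
Put 355 GB in disk 8; 645 GB remain.
Put 633 GB in disk 8; 12 GB remain.
Put 608 GB in disk 9; 392 GB remain.
Put 281 GB in disk 7; 5 GB remain.
Put 851 GB in disk 10; 149 GB remain.

10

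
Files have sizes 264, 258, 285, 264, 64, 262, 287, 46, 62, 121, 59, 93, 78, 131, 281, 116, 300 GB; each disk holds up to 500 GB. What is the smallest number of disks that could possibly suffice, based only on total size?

Total size = 264 + 258 + 285 + 264 + 64 + 262 + 287 + 46 + 62 + 121 + 59 + 93 + 78 + 131 + 281 + 116 + 300 = 2971 GB.
⌈2971 / 500⌉ = 6.

6 disks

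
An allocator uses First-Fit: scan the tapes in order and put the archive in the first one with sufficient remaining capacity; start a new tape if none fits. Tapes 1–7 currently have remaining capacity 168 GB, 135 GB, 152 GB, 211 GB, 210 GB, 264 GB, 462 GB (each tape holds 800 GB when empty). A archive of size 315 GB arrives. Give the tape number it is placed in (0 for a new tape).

Tapes with room: tape 7 (462 GB).
The first with room is tape 7.

7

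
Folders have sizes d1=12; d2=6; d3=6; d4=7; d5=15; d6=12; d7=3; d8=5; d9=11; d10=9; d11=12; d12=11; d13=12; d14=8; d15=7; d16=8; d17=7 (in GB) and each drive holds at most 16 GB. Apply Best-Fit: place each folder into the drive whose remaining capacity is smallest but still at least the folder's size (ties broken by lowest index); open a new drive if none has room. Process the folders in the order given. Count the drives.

drive 1: place d1 (12 GB), 4 GB left
drive 2: place d2 (6 GB), 10 GB left
drive 2: place d3 (6 GB), 4 GB left
drive 3: place d4 (7 GB), 9 GB left
drive 4: place d5 (15 GB), 1 GB left
drive 5: place d6 (12 GB), 4 GB left
drive 1: place d7 (3 GB), 1 GB left
drive 3: place d8 (5 GB), 4 GB left
drive 6: place d9 (11 GB), 5 GB left
drive 7: place d10 (9 GB), 7 GB left
drive 8: place d11 (12 GB), 4 GB left
drive 9: place d12 (11 GB), 5 GB left
drive 10: place d13 (12 GB), 4 GB left
drive 11: place d14 (8 GB), 8 GB left
drive 7: place d15 (7 GB), 0 GB left
drive 11: place d16 (8 GB), 0 GB left
drive 12: place d17 (7 GB), 9 GB left

12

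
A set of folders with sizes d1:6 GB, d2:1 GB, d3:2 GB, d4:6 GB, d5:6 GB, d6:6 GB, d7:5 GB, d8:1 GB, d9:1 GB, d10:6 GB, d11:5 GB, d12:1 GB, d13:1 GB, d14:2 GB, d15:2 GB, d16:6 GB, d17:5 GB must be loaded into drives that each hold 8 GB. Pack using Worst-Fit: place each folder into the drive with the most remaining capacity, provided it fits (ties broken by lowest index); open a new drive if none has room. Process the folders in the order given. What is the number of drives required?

9

d1 (6 GB) → drive 1 (remaining 2 GB)
d2 (1 GB) → drive 1 (remaining 1 GB)
d3 (2 GB) → drive 2 (remaining 6 GB)
d4 (6 GB) → drive 2 (remaining 0 GB)
d5 (6 GB) → drive 3 (remaining 2 GB)
d6 (6 GB) → drive 4 (remaining 2 GB)
d7 (5 GB) → drive 5 (remaining 3 GB)
d8 (1 GB) → drive 5 (remaining 2 GB)
d9 (1 GB) → drive 3 (remaining 1 GB)
d10 (6 GB) → drive 6 (remaining 2 GB)
d11 (5 GB) → drive 7 (remaining 3 GB)
d12 (1 GB) → drive 7 (remaining 2 GB)
d13 (1 GB) → drive 4 (remaining 1 GB)
d14 (2 GB) → drive 5 (remaining 0 GB)
d15 (2 GB) → drive 6 (remaining 0 GB)
d16 (6 GB) → drive 8 (remaining 2 GB)
d17 (5 GB) → drive 9 (remaining 3 GB)
Final drives: [6,1] [2,6] [6,1] [6,1] [5,1,2] [6,2] [5,1] [6] [5].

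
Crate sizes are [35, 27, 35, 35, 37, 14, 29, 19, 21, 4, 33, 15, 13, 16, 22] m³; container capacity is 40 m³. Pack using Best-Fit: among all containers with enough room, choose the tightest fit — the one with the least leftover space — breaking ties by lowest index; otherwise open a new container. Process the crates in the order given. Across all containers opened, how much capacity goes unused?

45

Put 35 m³ in container 1; 5 m³ remain.
Put 27 m³ in container 2; 13 m³ remain.
Put 35 m³ in container 3; 5 m³ remain.
Put 35 m³ in container 4; 5 m³ remain.
Put 37 m³ in container 5; 3 m³ remain.
Put 14 m³ in container 6; 26 m³ remain.
Put 29 m³ in container 7; 11 m³ remain.
Put 19 m³ in container 6; 7 m³ remain.
Put 21 m³ in container 8; 19 m³ remain.
Put 4 m³ in container 1; 1 m³ remain.
Put 33 m³ in container 9; 7 m³ remain.
Put 15 m³ in container 8; 4 m³ remain.
Put 13 m³ in container 2; 0 m³ remain.
Put 16 m³ in container 10; 24 m³ remain.
Put 22 m³ in container 10; 2 m³ remain.
10 containers × 40 m³ = 400 m³; used 355 m³; unused 45 m³.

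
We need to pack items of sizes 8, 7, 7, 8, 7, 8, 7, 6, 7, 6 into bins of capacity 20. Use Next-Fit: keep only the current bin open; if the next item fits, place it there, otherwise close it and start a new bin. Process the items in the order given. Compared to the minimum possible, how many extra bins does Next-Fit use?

1

Next-Fit: [8,7] [7,8] [7,8] [7,6,7] [6] → 5 bins.
Total size 71; any packing needs at least ⌈71/20⌉ = 4 bins.
An optimal packing achieves that bound: [8,8] [8,7] [7,7,6] [7,7,6] → 4 bins.
Excess: 5 − 4 = 1.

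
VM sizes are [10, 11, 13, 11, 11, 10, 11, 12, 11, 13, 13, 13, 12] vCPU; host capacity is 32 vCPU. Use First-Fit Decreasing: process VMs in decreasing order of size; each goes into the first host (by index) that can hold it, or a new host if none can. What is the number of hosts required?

6

Sorted descending: 13, 13, 13, 13, 12, 12, 11, 11, 11, 11, 11, 10, 10.
host 1: place 13 vCPU, 19 vCPU left
host 1: place 13 vCPU, 6 vCPU left
host 2: place 13 vCPU, 19 vCPU left
host 2: place 13 vCPU, 6 vCPU left
host 3: place 12 vCPU, 20 vCPU left
host 3: place 12 vCPU, 8 vCPU left
host 4: place 11 vCPU, 21 vCPU left
host 4: place 11 vCPU, 10 vCPU left
host 5: place 11 vCPU, 21 vCPU left
host 5: place 11 vCPU, 10 vCPU left
host 6: place 11 vCPU, 21 vCPU left
host 4: place 10 vCPU, 0 vCPU left
host 5: place 10 vCPU, 0 vCPU left
Final hosts: [13,13] [13,13] [12,12] [11,11,10] [11,11,10] [11].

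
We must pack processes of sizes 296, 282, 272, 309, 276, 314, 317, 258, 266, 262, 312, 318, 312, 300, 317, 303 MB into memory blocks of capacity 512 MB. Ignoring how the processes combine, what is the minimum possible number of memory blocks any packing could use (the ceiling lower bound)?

Total size = 296 + 282 + 272 + 309 + 276 + 314 + 317 + 258 + 266 + 262 + 312 + 318 + 312 + 300 + 317 + 303 = 4714 MB.
⌈4714 / 512⌉ = 10.

10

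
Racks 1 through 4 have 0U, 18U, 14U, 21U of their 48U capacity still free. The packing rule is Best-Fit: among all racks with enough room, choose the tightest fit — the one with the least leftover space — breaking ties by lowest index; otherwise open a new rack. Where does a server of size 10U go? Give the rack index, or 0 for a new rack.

Racks with room: rack 2 (18U), rack 3 (14U), rack 4 (21U).
Tightest fit is rack 3 with 14U free.

3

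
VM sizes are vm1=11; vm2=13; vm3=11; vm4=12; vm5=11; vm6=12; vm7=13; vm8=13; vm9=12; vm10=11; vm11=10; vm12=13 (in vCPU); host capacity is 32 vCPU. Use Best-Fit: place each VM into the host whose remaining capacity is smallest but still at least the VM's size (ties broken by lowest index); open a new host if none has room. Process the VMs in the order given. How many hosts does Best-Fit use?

6

Put vm1 (11 vCPU) in host 1; 21 vCPU remain.
Put vm2 (13 vCPU) in host 1; 8 vCPU remain.
Put vm3 (11 vCPU) in host 2; 21 vCPU remain.
Put vm4 (12 vCPU) in host 2; 9 vCPU remain.
Put vm5 (11 vCPU) in host 3; 21 vCPU remain.
Put vm6 (12 vCPU) in host 3; 9 vCPU remain.
Put vm7 (13 vCPU) in host 4; 19 vCPU remain.
Put vm8 (13 vCPU) in host 4; 6 vCPU remain.
Put vm9 (12 vCPU) in host 5; 20 vCPU remain.
Put vm10 (11 vCPU) in host 5; 9 vCPU remain.
Put vm11 (10 vCPU) in host 6; 22 vCPU remain.
Put vm12 (13 vCPU) in host 6; 9 vCPU remain.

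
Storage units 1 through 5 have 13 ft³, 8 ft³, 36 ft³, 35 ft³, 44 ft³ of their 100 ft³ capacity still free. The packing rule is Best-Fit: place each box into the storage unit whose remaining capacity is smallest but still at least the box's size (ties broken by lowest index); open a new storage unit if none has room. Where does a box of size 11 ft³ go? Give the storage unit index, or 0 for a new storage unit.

Storage units with room: storage unit 1 (13 ft³), storage unit 3 (36 ft³), storage unit 4 (35 ft³), storage unit 5 (44 ft³).
Tightest fit is storage unit 1 with 13 ft³ free.

1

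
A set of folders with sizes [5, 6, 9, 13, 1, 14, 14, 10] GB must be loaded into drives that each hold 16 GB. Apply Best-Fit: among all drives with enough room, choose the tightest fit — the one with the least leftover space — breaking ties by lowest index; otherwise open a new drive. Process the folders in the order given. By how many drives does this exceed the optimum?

Best-Fit: [5,6] [9] [13,1] [14] [14] [10] → 6 drives.
Total size 72 GB; any packing needs at least ⌈72/16⌉ = 5 drives.
An optimal packing achieves that bound: [14,1] [14] [13] [10,6] [9,5] → 5 drives.
Excess: 6 − 5 = 1.

1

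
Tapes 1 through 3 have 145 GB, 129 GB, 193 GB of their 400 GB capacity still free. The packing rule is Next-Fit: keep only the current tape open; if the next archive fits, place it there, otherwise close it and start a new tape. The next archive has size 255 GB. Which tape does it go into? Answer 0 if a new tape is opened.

Next-Fit only looks at tape 3, which has 193 GB free.
255 GB does not fit, so a new tape is opened.

0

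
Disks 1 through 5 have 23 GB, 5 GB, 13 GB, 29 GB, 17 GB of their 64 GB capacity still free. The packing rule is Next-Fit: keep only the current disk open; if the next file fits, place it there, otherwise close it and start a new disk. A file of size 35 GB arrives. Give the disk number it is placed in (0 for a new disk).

0

Next-Fit only looks at disk 5, which has 17 GB free.
35 GB does not fit, so a new disk is opened.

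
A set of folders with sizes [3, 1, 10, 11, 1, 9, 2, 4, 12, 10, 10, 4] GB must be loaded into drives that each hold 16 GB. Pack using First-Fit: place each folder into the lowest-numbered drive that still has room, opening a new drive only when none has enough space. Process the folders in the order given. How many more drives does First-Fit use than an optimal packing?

First-Fit: [3,1,10,1] [11,2] [9,4] [12,4] [10] [10] → 6 drives.
6 folders exceed 8 GB (half the capacity), and no two of those can share a drive, so at least 6 drives are needed.
So 6 is already optimal.

0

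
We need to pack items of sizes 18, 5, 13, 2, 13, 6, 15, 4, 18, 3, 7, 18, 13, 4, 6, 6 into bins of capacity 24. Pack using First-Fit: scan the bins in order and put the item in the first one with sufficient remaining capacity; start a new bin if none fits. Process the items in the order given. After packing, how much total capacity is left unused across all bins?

17

18 → bin 1 (remaining 6)
5 → bin 1 (remaining 1)
13 → bin 2 (remaining 11)
2 → bin 2 (remaining 9)
13 → bin 3 (remaining 11)
6 → bin 2 (remaining 3)
15 → bin 4 (remaining 9)
4 → bin 3 (remaining 7)
18 → bin 5 (remaining 6)
3 → bin 2 (remaining 0)
7 → bin 3 (remaining 0)
18 → bin 6 (remaining 6)
13 → bin 7 (remaining 11)
4 → bin 4 (remaining 5)
6 → bin 5 (remaining 0)
6 → bin 6 (remaining 0)
7 bins × 24 = 168; used 151; unused 17.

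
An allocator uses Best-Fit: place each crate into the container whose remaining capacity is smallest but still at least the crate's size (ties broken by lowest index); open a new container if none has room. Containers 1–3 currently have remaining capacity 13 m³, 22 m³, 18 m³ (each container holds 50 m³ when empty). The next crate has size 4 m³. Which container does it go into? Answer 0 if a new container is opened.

1

Containers with room: container 1 (13 m³), container 2 (22 m³), container 3 (18 m³).
Tightest fit is container 1 with 13 m³ free.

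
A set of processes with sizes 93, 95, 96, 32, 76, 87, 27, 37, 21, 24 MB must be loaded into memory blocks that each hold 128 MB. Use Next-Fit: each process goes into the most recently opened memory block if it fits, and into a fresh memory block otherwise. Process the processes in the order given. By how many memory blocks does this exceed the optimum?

Next-Fit: [93] [95] [96,32] [76] [87,27] [37,21,24] → 6 memory blocks.
Total size 588 MB; any packing needs at least ⌈588/128⌉ = 5 memory blocks.
An optimal packing achieves that bound: [96,32] [95,27] [93,24] [87,37] [76,21] → 5 memory blocks.
Excess: 6 − 5 = 1.

1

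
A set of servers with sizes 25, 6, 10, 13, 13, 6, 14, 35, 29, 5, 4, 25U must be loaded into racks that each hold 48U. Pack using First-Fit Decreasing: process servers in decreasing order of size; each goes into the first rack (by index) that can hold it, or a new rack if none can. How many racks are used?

Sorted descending: 35, 29, 25, 25, 14, 13, 13, 10, 6, 6, 5, 4.
35U → rack 1 (remaining 13U)
29U → rack 2 (remaining 19U)
25U → rack 3 (remaining 23U)
25U → rack 4 (remaining 23U)
14U → rack 2 (remaining 5U)
13U → rack 1 (remaining 0U)
13U → rack 3 (remaining 10U)
10U → rack 3 (remaining 0U)
6U → rack 4 (remaining 17U)
6U → rack 4 (remaining 11U)
5U → rack 2 (remaining 0U)
4U → rack 4 (remaining 7U)

4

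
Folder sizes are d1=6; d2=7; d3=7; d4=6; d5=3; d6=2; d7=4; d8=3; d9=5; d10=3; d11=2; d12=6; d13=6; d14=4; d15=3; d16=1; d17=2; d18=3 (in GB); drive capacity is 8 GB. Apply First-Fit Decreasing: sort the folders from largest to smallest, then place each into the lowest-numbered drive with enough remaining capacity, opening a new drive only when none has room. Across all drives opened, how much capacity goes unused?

7

Sorted descending: 7, 7, 6, 6, 6, 6, 5, 4, 4, 3, 3, 3, 3, 3, 2, 2, 2, 1.
Put 7 GB in drive 1; 1 GB remain.
Put 7 GB in drive 2; 1 GB remain.
Put 6 GB in drive 3; 2 GB remain.
Put 6 GB in drive 4; 2 GB remain.
Put 6 GB in drive 5; 2 GB remain.
Put 6 GB in drive 6; 2 GB remain.
Put 5 GB in drive 7; 3 GB remain.
Put 4 GB in drive 8; 4 GB remain.
Put 4 GB in drive 8; 0 GB remain.
Put 3 GB in drive 7; 0 GB remain.
Put 3 GB in drive 9; 5 GB remain.
Put 3 GB in drive 9; 2 GB remain.
Put 3 GB in drive 10; 5 GB remain.
Put 3 GB in drive 10; 2 GB remain.
Put 2 GB in drive 3; 0 GB remain.
Put 2 GB in drive 4; 0 GB remain.
Put 2 GB in drive 5; 0 GB remain.
Put 1 GB in drive 1; 0 GB remain.
10 drives × 8 GB = 80 GB; used 73 GB; unused 7 GB.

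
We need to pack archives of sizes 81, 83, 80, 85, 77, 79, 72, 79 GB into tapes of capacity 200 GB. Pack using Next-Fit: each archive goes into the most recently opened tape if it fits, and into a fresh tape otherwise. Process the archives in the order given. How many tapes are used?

4

tape 1: place 81 GB, 119 GB left
tape 1: place 83 GB, 36 GB left
tape 2: place 80 GB, 120 GB left
tape 2: place 85 GB, 35 GB left
tape 3: place 77 GB, 123 GB left
tape 3: place 79 GB, 44 GB left
tape 4: place 72 GB, 128 GB left
tape 4: place 79 GB, 49 GB left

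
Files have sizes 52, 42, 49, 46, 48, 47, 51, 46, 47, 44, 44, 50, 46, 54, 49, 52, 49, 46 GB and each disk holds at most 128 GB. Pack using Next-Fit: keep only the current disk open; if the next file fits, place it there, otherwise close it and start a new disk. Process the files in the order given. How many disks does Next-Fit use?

9 disks

52 GB → disk 1 (remaining 76 GB)
42 GB → disk 1 (remaining 34 GB)
49 GB → disk 2 (remaining 79 GB)
46 GB → disk 2 (remaining 33 GB)
48 GB → disk 3 (remaining 80 GB)
47 GB → disk 3 (remaining 33 GB)
51 GB → disk 4 (remaining 77 GB)
46 GB → disk 4 (remaining 31 GB)
47 GB → disk 5 (remaining 81 GB)
44 GB → disk 5 (remaining 37 GB)
44 GB → disk 6 (remaining 84 GB)
50 GB → disk 6 (remaining 34 GB)
46 GB → disk 7 (remaining 82 GB)
54 GB → disk 7 (remaining 28 GB)
49 GB → disk 8 (remaining 79 GB)
52 GB → disk 8 (remaining 27 GB)
49 GB → disk 9 (remaining 79 GB)
46 GB → disk 9 (remaining 33 GB)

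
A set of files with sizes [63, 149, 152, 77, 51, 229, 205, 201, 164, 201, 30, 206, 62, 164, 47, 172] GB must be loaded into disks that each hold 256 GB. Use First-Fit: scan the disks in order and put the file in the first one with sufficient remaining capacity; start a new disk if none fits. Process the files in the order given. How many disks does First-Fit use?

Put 63 GB in disk 1; 193 GB remain.
Put 149 GB in disk 1; 44 GB remain.
Put 152 GB in disk 2; 104 GB remain.
Put 77 GB in disk 2; 27 GB remain.
Put 51 GB in disk 3; 205 GB remain.
Put 229 GB in disk 4; 27 GB remain.
Put 205 GB in disk 3; 0 GB remain.
Put 201 GB in disk 5; 55 GB remain.
Put 164 GB in disk 6; 92 GB remain.
Put 201 GB in disk 7; 55 GB remain.
Put 30 GB in disk 1; 14 GB remain.
Put 206 GB in disk 8; 50 GB remain.
Put 62 GB in disk 6; 30 GB remain.
Put 164 GB in disk 9; 92 GB remain.
Put 47 GB in disk 5; 8 GB remain.
Put 172 GB in disk 10; 84 GB remain.

10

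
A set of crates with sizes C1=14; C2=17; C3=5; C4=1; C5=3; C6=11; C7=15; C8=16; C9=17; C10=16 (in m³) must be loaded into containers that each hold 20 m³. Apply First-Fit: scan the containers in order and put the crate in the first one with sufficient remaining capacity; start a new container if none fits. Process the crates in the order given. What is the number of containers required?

C1 (14 m³) → container 1 (remaining 6 m³)
C2 (17 m³) → container 2 (remaining 3 m³)
C3 (5 m³) → container 1 (remaining 1 m³)
C4 (1 m³) → container 1 (remaining 0 m³)
C5 (3 m³) → container 2 (remaining 0 m³)
C6 (11 m³) → container 3 (remaining 9 m³)
C7 (15 m³) → container 4 (remaining 5 m³)
C8 (16 m³) → container 5 (remaining 4 m³)
C9 (17 m³) → container 6 (remaining 3 m³)
C10 (16 m³) → container 7 (remaining 4 m³)
Final containers: [14,5,1] [17,3] [11] [15] [16] [17] [16].

7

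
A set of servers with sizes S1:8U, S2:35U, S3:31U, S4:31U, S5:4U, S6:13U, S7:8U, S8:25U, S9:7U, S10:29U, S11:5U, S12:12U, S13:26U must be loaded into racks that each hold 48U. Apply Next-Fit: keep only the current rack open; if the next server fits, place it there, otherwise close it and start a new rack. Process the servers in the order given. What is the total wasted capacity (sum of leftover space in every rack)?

54

Put S1 (8U) in rack 1; 40U remain.
Put S2 (35U) in rack 1; 5U remain.
Put S3 (31U) in rack 2; 17U remain.
Put S4 (31U) in rack 3; 17U remain.
Put S5 (4U) in rack 3; 13U remain.
Put S6 (13U) in rack 3; 0U remain.
Put S7 (8U) in rack 4; 40U remain.
Put S8 (25U) in rack 4; 15U remain.
Put S9 (7U) in rack 4; 8U remain.
Put S10 (29U) in rack 5; 19U remain.
Put S11 (5U) in rack 5; 14U remain.
Put S12 (12U) in rack 5; 2U remain.
Put S13 (26U) in rack 6; 22U remain.
6 racks × 48U = 288U; used 234U; unused 54U.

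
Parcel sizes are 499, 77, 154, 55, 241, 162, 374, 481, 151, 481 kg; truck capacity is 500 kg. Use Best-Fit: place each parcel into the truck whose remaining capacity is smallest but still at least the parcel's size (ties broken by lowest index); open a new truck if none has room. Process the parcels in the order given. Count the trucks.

499 kg → truck 1 (remaining 1 kg)
77 kg → truck 2 (remaining 423 kg)
154 kg → truck 2 (remaining 269 kg)
55 kg → truck 2 (remaining 214 kg)
241 kg → truck 3 (remaining 259 kg)
162 kg → truck 2 (remaining 52 kg)
374 kg → truck 4 (remaining 126 kg)
481 kg → truck 5 (remaining 19 kg)
151 kg → truck 3 (remaining 108 kg)
481 kg → truck 6 (remaining 19 kg)

6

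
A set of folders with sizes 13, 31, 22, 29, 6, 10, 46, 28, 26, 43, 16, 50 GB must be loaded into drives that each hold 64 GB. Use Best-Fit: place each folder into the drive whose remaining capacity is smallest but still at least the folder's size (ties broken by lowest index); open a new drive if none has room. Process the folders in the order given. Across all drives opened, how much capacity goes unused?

64

drive 1: place 13 GB, 51 GB left
drive 1: place 31 GB, 20 GB left
drive 2: place 22 GB, 42 GB left
drive 2: place 29 GB, 13 GB left
drive 2: place 6 GB, 7 GB left
drive 1: place 10 GB, 10 GB left
drive 3: place 46 GB, 18 GB left
drive 4: place 28 GB, 36 GB left
drive 4: place 26 GB, 10 GB left
drive 5: place 43 GB, 21 GB left
drive 3: place 16 GB, 2 GB left
drive 6: place 50 GB, 14 GB left
6 drives × 64 GB = 384 GB; used 320 GB; unused 64 GB.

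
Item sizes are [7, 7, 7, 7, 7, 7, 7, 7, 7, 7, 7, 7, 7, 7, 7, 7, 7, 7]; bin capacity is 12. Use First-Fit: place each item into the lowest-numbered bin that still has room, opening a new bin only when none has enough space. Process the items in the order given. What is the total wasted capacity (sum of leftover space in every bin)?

90

bin 1: place 7, 5 left
bin 2: place 7, 5 left
bin 3: place 7, 5 left
bin 4: place 7, 5 left
bin 5: place 7, 5 left
bin 6: place 7, 5 left
bin 7: place 7, 5 left
bin 8: place 7, 5 left
bin 9: place 7, 5 left
bin 10: place 7, 5 left
bin 11: place 7, 5 left
bin 12: place 7, 5 left
bin 13: place 7, 5 left
bin 14: place 7, 5 left
bin 15: place 7, 5 left
bin 16: place 7, 5 left
bin 17: place 7, 5 left
bin 18: place 7, 5 left
18 bins × 12 = 216; used 126; unused 90.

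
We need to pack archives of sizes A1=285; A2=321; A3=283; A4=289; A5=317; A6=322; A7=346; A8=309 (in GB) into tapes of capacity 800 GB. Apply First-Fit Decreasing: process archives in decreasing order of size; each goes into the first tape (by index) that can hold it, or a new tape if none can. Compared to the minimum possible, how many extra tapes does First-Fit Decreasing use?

0

First-Fit Decreasing: [346,322] [321,317] [309,289] [285,283] → 4 tapes.
Total size 2472 GB; any packing needs at least ⌈2472/800⌉ = 4 tapes.
So 4 is already optimal.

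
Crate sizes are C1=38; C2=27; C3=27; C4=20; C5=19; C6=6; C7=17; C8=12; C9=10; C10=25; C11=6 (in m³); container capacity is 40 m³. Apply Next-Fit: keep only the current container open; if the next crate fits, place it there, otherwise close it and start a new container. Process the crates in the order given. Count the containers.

container 1: place C1 (38 m³), 2 m³ left
container 2: place C2 (27 m³), 13 m³ left
container 3: place C3 (27 m³), 13 m³ left
container 4: place C4 (20 m³), 20 m³ left
container 4: place C5 (19 m³), 1 m³ left
container 5: place C6 (6 m³), 34 m³ left
container 5: place C7 (17 m³), 17 m³ left
container 5: place C8 (12 m³), 5 m³ left
container 6: place C9 (10 m³), 30 m³ left
container 6: place C10 (25 m³), 5 m³ left
container 7: place C11 (6 m³), 34 m³ left
Final containers: [38] [27] [27] [20,19] [6,17,12] [10,25] [6].

7 containers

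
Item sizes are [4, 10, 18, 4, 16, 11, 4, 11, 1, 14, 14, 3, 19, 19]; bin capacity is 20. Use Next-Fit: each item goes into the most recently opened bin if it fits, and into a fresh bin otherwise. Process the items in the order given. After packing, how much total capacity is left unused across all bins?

32

4 → bin 1 (remaining 16)
10 → bin 1 (remaining 6)
18 → bin 2 (remaining 2)
4 → bin 3 (remaining 16)
16 → bin 3 (remaining 0)
11 → bin 4 (remaining 9)
4 → bin 4 (remaining 5)
11 → bin 5 (remaining 9)
1 → bin 5 (remaining 8)
14 → bin 6 (remaining 6)
14 → bin 7 (remaining 6)
3 → bin 7 (remaining 3)
19 → bin 8 (remaining 1)
19 → bin 9 (remaining 1)
9 bins × 20 = 180; used 148; unused 32.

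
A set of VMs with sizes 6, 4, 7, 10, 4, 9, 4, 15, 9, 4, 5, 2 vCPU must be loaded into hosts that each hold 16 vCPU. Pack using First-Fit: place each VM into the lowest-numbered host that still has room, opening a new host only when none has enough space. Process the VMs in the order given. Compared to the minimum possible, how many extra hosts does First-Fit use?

First-Fit: [6,4,4,2] [7,9] [10,4] [15] [9,4] [5] → 6 hosts.
Total size 79 vCPU; any packing needs at least ⌈79/16⌉ = 5 hosts.
An optimal packing achieves that bound: [15] [10,6] [9,7] [9,5,2] [4,4,4,4] → 5 hosts.
Excess: 6 − 5 = 1.

1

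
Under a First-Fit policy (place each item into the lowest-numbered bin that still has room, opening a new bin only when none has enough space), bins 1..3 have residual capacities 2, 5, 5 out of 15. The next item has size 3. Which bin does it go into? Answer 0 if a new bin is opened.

2

Bins with room: bin 2 (5), bin 3 (5).
The first with room is bin 2.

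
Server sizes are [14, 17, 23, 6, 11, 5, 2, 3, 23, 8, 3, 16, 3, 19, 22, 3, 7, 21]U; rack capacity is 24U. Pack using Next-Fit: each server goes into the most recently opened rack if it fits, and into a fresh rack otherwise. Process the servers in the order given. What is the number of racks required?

14U → rack 1 (remaining 10U)
17U → rack 2 (remaining 7U)
23U → rack 3 (remaining 1U)
6U → rack 4 (remaining 18U)
11U → rack 4 (remaining 7U)
5U → rack 4 (remaining 2U)
2U → rack 4 (remaining 0U)
3U → rack 5 (remaining 21U)
23U → rack 6 (remaining 1U)
8U → rack 7 (remaining 16U)
3U → rack 7 (remaining 13U)
16U → rack 8 (remaining 8U)
3U → rack 8 (remaining 5U)
19U → rack 9 (remaining 5U)
22U → rack 10 (remaining 2U)
3U → rack 11 (remaining 21U)
7U → rack 11 (remaining 14U)
21U → rack 12 (remaining 3U)

12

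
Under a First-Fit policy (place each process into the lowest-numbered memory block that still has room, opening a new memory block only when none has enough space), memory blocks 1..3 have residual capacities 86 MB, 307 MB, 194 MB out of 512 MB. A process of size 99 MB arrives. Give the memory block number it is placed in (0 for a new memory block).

Memory blocks with room: memory block 2 (307 MB), memory block 3 (194 MB).
The first with room is memory block 2.

2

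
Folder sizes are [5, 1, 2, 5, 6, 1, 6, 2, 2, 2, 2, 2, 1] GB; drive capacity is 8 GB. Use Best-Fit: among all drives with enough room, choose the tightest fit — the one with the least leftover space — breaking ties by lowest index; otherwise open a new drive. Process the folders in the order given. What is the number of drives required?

5 GB → drive 1 (remaining 3 GB)
1 GB → drive 1 (remaining 2 GB)
2 GB → drive 1 (remaining 0 GB)
5 GB → drive 2 (remaining 3 GB)
6 GB → drive 3 (remaining 2 GB)
1 GB → drive 3 (remaining 1 GB)
6 GB → drive 4 (remaining 2 GB)
2 GB → drive 4 (remaining 0 GB)
2 GB → drive 2 (remaining 1 GB)
2 GB → drive 5 (remaining 6 GB)
2 GB → drive 5 (remaining 4 GB)
2 GB → drive 5 (remaining 2 GB)
1 GB → drive 2 (remaining 0 GB)
Final drives: [5,1,2] [5,2,1] [6,1] [6,2] [2,2,2].

5 drives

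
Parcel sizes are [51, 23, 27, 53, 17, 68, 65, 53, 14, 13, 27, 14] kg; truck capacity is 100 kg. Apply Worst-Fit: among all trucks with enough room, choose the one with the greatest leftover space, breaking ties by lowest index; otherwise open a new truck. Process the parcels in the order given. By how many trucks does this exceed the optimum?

Worst-Fit: [51,23,17] [27,53] [68,14] [65,13] [53,14,27] → 5 trucks.
Total size 425 kg; any packing needs at least ⌈425/100⌉ = 5 trucks.
So 5 is already optimal.

0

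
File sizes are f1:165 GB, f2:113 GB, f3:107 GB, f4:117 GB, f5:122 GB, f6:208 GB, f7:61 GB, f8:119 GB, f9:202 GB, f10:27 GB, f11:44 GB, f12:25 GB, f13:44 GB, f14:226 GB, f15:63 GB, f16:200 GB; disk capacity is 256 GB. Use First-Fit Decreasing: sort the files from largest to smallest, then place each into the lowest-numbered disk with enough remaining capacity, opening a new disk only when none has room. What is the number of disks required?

Sorted descending: 226, 208, 202, 200, 165, 122, 119, 117, 113, 107, 63, 61, 44, 44, 27, 25.
disk 1: place 226 GB, 30 GB left
disk 2: place 208 GB, 48 GB left
disk 3: place 202 GB, 54 GB left
disk 4: place 200 GB, 56 GB left
disk 5: place 165 GB, 91 GB left
disk 6: place 122 GB, 134 GB left
disk 6: place 119 GB, 15 GB left
disk 7: place 117 GB, 139 GB left
disk 7: place 113 GB, 26 GB left
disk 8: place 107 GB, 149 GB left
disk 5: place 63 GB, 28 GB left
disk 8: place 61 GB, 88 GB left
disk 2: place 44 GB, 4 GB left
disk 3: place 44 GB, 10 GB left
disk 1: place 27 GB, 3 GB left
disk 4: place 25 GB, 31 GB left

8 disks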